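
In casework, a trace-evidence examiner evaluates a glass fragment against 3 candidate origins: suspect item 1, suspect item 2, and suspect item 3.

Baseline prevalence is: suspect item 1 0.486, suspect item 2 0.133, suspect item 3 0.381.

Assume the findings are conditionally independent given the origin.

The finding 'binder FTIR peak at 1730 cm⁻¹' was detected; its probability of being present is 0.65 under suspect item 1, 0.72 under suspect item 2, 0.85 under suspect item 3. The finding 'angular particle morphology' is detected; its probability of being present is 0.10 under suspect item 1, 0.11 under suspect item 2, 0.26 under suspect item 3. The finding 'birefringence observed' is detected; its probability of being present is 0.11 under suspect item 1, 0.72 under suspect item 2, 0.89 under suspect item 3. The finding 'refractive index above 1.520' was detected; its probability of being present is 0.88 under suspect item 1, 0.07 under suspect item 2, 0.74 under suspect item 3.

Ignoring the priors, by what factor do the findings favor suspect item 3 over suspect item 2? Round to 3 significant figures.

36.5

The Bayes factor is the ratio of the joint likelihoods of the evidence pattern under the two hypotheses.
  suspect item 3: 0.85 × 0.26 × 0.89 × 0.74 = 0.14555
  suspect item 2: 0.72 × 0.11 × 0.72 × 0.07 = 0.0039917
Bayes factor = 0.14555 / 0.0039917 ≈ 36.5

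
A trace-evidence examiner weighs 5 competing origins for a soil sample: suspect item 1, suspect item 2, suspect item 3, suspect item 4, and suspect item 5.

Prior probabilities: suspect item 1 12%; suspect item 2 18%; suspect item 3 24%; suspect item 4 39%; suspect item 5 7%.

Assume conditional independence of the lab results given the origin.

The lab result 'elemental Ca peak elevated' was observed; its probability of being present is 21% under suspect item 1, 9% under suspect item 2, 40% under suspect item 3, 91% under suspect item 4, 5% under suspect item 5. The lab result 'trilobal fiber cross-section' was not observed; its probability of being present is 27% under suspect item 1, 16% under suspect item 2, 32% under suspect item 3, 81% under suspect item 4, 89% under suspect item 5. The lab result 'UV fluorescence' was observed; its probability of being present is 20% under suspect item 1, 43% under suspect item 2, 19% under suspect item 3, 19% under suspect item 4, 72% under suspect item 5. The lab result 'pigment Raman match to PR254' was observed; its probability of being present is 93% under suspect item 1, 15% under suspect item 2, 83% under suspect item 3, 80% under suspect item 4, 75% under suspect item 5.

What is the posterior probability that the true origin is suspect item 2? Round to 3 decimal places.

For each hypothesis, the unnormalized posterior weight is prior × product of the lab result likelihoods (using 1 − P(present | H) for each absent lab result):
  suspect item 1: 0.12 × 0.21 × (1 − 0.27) × 0.20 × 0.93 = 0.0034217
  suspect item 2: 0.18 × 0.09 × (1 − 0.16) × 0.43 × 0.15 = 0.00087772
  suspect item 3: 0.24 × 0.40 × (1 − 0.32) × 0.19 × 0.83 = 0.010295
  suspect item 4: 0.39 × 0.91 × (1 − 0.81) × 0.19 × 0.80 = 0.01025
  suspect item 5: 0.07 × 0.05 × (1 − 0.89) × 0.72 × 0.75 = 0.0002079
Normalizing constant Z = 0.0034217 + 0.00087772 + 0.010295 + 0.01025 + 0.0002079 = 0.025051.
P(suspect item 2 | evidence) = 0.00087772 / 0.025051 ≈ 0.035.

0.035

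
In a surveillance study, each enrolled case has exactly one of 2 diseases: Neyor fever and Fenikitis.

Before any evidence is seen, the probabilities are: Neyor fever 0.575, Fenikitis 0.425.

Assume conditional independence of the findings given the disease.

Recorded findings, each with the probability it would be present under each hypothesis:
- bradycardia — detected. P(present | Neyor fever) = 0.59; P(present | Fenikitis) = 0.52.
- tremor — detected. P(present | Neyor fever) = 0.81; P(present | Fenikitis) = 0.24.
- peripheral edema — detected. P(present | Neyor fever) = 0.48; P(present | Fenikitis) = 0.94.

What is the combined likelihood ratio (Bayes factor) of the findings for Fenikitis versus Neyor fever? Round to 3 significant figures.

0.511

Take the product of per-finding likelihoods under each hypothesis, then divide.
  Fenikitis: 0.52 × 0.24 × 0.94 = 0.11731
  Neyor fever: 0.59 × 0.81 × 0.48 = 0.22939
Bayes factor = 0.11731 / 0.22939 ≈ 0.511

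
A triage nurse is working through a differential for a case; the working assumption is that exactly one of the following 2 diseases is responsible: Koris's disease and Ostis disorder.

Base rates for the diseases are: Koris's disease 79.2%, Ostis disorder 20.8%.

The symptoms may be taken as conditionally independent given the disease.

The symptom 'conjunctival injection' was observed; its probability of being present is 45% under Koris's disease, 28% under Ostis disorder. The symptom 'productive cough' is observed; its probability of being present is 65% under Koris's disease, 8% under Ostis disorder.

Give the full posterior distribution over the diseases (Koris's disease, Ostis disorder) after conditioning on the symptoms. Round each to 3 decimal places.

For each hypothesis, the unnormalized posterior weight is prior × product of the symptom likelihoods:
  Koris's disease: 0.792 × 0.45 × 0.65 = 0.23166
  Ostis disorder: 0.208 × 0.28 × 0.08 = 0.0046592
The unnormalized weights sum to 0.23632.
P(Koris's disease | evidence) = 0.23166 / 0.23632 ≈ 0.980
P(Ostis disorder | evidence) = 0.0046592 / 0.23632 ≈ 0.020

0.980, 0.020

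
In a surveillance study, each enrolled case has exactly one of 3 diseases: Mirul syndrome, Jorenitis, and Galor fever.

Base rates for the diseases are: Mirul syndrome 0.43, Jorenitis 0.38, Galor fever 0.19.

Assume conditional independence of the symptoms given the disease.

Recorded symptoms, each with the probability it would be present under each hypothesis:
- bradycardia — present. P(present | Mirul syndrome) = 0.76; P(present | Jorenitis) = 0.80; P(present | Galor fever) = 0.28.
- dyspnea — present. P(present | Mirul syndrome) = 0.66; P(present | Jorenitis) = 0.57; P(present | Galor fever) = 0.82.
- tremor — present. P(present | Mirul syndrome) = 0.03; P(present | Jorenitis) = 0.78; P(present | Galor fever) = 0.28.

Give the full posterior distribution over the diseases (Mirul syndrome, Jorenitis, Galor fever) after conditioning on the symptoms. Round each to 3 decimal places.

For each hypothesis, the unnormalized posterior weight is prior × product of the symptom likelihoods:
  Mirul syndrome: 0.43 × 0.76 × 0.66 × 0.03 = 0.0064706
  Jorenitis: 0.38 × 0.80 × 0.57 × 0.78 = 0.13516
  Galor fever: 0.19 × 0.28 × 0.82 × 0.28 = 0.012215
Marginal likelihood of the evidence = 0.15384.
P(Mirul syndrome | evidence) = 0.0064706 / 0.15384 ≈ 0.042
P(Jorenitis | evidence) = 0.13516 / 0.15384 ≈ 0.879
P(Galor fever | evidence) = 0.012215 / 0.15384 ≈ 0.079

0.042, 0.879, 0.079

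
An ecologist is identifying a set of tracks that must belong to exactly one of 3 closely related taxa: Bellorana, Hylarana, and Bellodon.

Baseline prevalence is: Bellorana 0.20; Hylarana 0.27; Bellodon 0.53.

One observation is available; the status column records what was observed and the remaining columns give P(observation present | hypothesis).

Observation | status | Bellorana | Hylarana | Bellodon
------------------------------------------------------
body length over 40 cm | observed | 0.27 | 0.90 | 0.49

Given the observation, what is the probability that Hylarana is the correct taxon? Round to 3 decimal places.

Multiply each prior by the likelihood of the observation:
  Bellorana: 0.20 × 0.27 = 0.054
  Hylarana: 0.27 × 0.90 = 0.243
  Bellodon: 0.53 × 0.49 = 0.2597
The unnormalized weights sum to 0.5567.
P(Hylarana | evidence) = 0.243 / 0.5567 ≈ 0.437.

0.437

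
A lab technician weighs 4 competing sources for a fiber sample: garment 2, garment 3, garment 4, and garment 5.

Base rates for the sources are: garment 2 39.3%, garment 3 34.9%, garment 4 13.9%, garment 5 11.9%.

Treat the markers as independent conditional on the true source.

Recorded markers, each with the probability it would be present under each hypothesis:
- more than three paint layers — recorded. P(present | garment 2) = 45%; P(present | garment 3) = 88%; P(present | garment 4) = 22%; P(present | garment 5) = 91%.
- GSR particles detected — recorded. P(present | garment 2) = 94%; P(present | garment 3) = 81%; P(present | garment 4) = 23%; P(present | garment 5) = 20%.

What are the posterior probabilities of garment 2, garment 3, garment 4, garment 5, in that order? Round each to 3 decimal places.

Multiply each prior by the joint likelihood of the marker pattern:
  garment 2: 0.393 × 0.45 × 0.94 = 0.16624
  garment 3: 0.349 × 0.88 × 0.81 = 0.24877
  garment 4: 0.139 × 0.22 × 0.23 = 0.0070334
  garment 5: 0.119 × 0.91 × 0.20 = 0.021658
The unnormalized weights sum to 0.4437.
P(garment 2 | evidence) = 0.16624 / 0.4437 ≈ 0.375
P(garment 3 | evidence) = 0.24877 / 0.4437 ≈ 0.561
P(garment 4 | evidence) = 0.0070334 / 0.4437 ≈ 0.016
P(garment 5 | evidence) = 0.021658 / 0.4437 ≈ 0.049

0.375, 0.561, 0.016, 0.049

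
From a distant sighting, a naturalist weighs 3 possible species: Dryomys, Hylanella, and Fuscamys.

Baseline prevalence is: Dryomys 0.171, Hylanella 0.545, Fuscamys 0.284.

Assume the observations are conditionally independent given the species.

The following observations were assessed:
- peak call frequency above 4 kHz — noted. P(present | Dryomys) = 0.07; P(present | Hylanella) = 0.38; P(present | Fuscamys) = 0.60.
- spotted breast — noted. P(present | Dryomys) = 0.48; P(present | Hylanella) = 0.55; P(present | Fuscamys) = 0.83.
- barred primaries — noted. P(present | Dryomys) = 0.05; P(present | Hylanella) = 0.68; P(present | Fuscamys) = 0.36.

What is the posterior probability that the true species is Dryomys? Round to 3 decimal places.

0.002

Multiply each prior by the joint likelihood of the evidence pattern:
  Dryomys: 0.171 × 0.07 × 0.48 × 0.05 = 0.00028728
  Hylanella: 0.545 × 0.38 × 0.55 × 0.68 = 0.077455
  Fuscamys: 0.284 × 0.60 × 0.83 × 0.36 = 0.050916
Normalizing constant Z = 0.00028728 + 0.077455 + 0.050916 = 0.12866.
P(Dryomys | evidence) = 0.00028728 / 0.12866 ≈ 0.002.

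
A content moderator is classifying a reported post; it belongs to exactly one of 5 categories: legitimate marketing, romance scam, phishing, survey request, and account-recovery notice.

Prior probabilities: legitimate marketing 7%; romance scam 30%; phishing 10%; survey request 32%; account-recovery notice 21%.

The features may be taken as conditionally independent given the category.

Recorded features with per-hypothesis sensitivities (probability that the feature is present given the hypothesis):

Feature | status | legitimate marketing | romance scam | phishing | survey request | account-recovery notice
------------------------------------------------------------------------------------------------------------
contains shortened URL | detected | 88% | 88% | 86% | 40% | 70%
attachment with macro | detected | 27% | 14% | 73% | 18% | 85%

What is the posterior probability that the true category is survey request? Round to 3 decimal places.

By Bayes' rule with conditional independence, the unnormalized weight for each hypothesis is prior × ∏ likelihoods:
  legitimate marketing: 0.07 × 0.88 × 0.27 = 0.016632
  romance scam: 0.30 × 0.88 × 0.14 = 0.03696
  phishing: 0.10 × 0.86 × 0.73 = 0.06278
  survey request: 0.32 × 0.40 × 0.18 = 0.02304
  account-recovery notice: 0.21 × 0.70 × 0.85 = 0.12495
The unnormalized weights sum to 0.26436.
P(survey request | evidence) = 0.02304 / 0.26436 ≈ 0.087.

0.087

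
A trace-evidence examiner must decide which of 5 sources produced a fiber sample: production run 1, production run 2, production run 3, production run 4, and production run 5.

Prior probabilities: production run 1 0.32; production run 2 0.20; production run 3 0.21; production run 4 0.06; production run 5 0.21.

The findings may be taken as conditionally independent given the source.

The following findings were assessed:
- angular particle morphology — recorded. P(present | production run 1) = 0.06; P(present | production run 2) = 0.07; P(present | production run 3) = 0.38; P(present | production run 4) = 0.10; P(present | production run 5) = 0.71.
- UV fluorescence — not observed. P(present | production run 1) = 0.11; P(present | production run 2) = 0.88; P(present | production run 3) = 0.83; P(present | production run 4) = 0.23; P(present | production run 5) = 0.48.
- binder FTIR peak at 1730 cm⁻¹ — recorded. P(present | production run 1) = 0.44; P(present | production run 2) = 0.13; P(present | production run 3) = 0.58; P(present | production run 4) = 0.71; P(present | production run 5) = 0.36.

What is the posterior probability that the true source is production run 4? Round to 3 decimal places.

By Bayes' rule with conditional independence, the unnormalized weight for each hypothesis is prior × ∏ likelihoods (using 1 − P(present | H) for each absent finding):
  production run 1: 0.32 × 0.06 × (1 − 0.11) × 0.44 = 0.0075187
  production run 2: 0.20 × 0.07 × (1 − 0.88) × 0.13 = 0.0002184
  production run 3: 0.21 × 0.38 × (1 − 0.83) × 0.58 = 0.0078683
  production run 4: 0.06 × 0.10 × (1 − 0.23) × 0.71 = 0.0032802
  production run 5: 0.21 × 0.71 × (1 − 0.48) × 0.36 = 0.027912
Marginal likelihood of the evidence = 0.046797.
P(production run 4 | evidence) = 0.0032802 / 0.046797 ≈ 0.070.

0.070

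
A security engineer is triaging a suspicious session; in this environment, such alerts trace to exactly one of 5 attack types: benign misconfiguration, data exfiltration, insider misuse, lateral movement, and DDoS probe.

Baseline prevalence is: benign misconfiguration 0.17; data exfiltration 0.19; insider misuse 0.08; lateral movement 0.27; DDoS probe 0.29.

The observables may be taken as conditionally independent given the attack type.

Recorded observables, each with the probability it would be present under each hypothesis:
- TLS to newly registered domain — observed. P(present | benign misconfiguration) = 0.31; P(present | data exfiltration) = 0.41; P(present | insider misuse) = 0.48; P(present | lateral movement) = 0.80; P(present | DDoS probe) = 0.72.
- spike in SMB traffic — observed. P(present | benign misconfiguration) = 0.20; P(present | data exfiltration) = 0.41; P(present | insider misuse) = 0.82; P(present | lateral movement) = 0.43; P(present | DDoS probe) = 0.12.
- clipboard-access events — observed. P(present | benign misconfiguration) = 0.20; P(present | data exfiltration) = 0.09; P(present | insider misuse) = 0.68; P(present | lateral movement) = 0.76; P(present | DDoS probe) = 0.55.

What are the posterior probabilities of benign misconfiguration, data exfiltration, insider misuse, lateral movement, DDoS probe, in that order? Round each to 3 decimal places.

0.019, 0.026, 0.193, 0.637, 0.124

By Bayes' rule with conditional independence, the unnormalized weight for each hypothesis is prior × ∏ likelihoods:
  benign misconfiguration: 0.17 × 0.31 × 0.20 × 0.20 = 0.002108
  data exfiltration: 0.19 × 0.41 × 0.41 × 0.09 = 0.0028745
  insider misuse: 0.08 × 0.48 × 0.82 × 0.68 = 0.021412
  lateral movement: 0.27 × 0.80 × 0.43 × 0.76 = 0.070589
  DDoS probe: 0.29 × 0.72 × 0.12 × 0.55 = 0.013781
The unnormalized weights sum to 0.11076.
P(benign misconfiguration | evidence) = 0.002108 / 0.11076 ≈ 0.019
P(data exfiltration | evidence) = 0.0028745 / 0.11076 ≈ 0.026
P(insider misuse | evidence) = 0.021412 / 0.11076 ≈ 0.193
P(lateral movement | evidence) = 0.070589 / 0.11076 ≈ 0.637
P(DDoS probe | evidence) = 0.013781 / 0.11076 ≈ 0.124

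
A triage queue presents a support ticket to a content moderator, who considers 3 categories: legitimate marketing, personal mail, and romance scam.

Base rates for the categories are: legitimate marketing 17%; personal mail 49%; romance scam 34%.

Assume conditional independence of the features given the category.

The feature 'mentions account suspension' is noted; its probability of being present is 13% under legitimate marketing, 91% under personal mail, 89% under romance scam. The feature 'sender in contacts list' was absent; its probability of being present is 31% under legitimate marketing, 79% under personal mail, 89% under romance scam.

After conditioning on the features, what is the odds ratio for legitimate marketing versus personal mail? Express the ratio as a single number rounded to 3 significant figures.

0.163

The normalizing constant cancels in an odds ratio, so compute prior × likelihood for the two hypotheses only (using 1 − P(present | H) for each absent feature):
  legitimate marketing: 0.17 × 0.13 × (1 − 0.31) = 0.015249
  personal mail: 0.49 × 0.91 × (1 − 0.79) = 0.093639
Posterior odds = 0.015249 / 0.093639 ≈ 0.163.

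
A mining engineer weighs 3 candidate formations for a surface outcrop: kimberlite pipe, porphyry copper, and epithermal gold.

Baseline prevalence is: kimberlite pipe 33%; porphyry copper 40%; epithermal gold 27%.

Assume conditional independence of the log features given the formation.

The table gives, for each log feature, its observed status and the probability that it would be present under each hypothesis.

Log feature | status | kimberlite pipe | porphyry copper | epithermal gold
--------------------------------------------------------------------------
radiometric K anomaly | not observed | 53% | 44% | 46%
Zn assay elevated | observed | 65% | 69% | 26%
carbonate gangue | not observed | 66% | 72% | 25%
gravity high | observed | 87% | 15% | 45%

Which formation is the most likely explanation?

kimberlite pipe

By Bayes' rule with conditional independence, the unnormalized weight for each hypothesis is prior × ∏ likelihoods (using 1 − P(present | H) for each absent log feature):
  kimberlite pipe: 0.33 × (1 − 0.53) × 0.65 × (1 − 0.66) × 0.87 = 0.029821
  porphyry copper: 0.40 × (1 − 0.44) × 0.69 × (1 − 0.72) × 0.15 = 0.0064915
  epithermal gold: 0.27 × (1 − 0.46) × 0.26 × (1 − 0.25) × 0.45 = 0.012794
Normalizing constant Z = 0.029821 + 0.0064915 + 0.012794 = 0.049107.
P(kimberlite pipe | evidence) ≈ 0.029821 / 0.049107 ≈ 0.607
P(porphyry copper | evidence) ≈ 0.0064915 / 0.049107 ≈ 0.132
P(epithermal gold | evidence) ≈ 0.012794 / 0.049107 ≈ 0.261
The largest is 0.607, so kimberlite pipe is most probable.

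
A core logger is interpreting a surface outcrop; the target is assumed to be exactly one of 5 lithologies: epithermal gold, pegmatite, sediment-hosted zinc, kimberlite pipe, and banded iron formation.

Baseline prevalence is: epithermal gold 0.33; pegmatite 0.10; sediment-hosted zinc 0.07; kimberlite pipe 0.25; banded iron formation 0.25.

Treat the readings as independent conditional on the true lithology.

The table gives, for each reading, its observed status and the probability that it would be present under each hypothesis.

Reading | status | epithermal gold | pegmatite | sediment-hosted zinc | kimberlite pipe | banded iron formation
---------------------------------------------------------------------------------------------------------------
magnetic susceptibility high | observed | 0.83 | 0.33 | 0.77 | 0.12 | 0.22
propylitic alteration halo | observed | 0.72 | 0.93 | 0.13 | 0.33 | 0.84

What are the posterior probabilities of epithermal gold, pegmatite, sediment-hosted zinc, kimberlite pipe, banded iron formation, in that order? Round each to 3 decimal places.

By Bayes' rule with conditional independence, the unnormalized weight for each hypothesis is prior × ∏ likelihoods:
  epithermal gold: 0.33 × 0.83 × 0.72 = 0.19721
  pegmatite: 0.10 × 0.33 × 0.93 = 0.03069
  sediment-hosted zinc: 0.07 × 0.77 × 0.13 = 0.007007
  kimberlite pipe: 0.25 × 0.12 × 0.33 = 0.0099
  banded iron formation: 0.25 × 0.22 × 0.84 = 0.0462
Marginal likelihood of the evidence = 0.291.
P(epithermal gold | evidence) = 0.19721 / 0.291 ≈ 0.678
P(pegmatite | evidence) = 0.03069 / 0.291 ≈ 0.105
P(sediment-hosted zinc | evidence) = 0.007007 / 0.291 ≈ 0.024
P(kimberlite pipe | evidence) = 0.0099 / 0.291 ≈ 0.034
P(banded iron formation | evidence) = 0.0462 / 0.291 ≈ 0.159

0.678, 0.105, 0.024, 0.034, 0.159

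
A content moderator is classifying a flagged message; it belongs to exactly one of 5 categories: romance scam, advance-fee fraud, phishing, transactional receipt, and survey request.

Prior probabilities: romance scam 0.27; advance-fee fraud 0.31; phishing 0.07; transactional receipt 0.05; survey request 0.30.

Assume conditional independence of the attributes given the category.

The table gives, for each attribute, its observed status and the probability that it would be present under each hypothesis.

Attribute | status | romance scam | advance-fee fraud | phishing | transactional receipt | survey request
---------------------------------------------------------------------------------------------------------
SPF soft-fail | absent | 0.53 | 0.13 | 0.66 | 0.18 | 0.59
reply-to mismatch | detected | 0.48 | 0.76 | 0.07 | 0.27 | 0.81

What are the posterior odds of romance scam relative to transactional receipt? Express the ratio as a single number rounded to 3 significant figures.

The normalizing constant cancels in an odds ratio, so compute prior × likelihood for the two hypotheses only (using 1 − P(present | H) for each absent attribute):
  romance scam: 0.27 × (1 − 0.53) × 0.48 = 0.060912
  transactional receipt: 0.05 × (1 − 0.18) × 0.27 = 0.01107
Odds(romance scam : transactional receipt) = 0.060912 / 0.01107 ≈ 5.50.

5.50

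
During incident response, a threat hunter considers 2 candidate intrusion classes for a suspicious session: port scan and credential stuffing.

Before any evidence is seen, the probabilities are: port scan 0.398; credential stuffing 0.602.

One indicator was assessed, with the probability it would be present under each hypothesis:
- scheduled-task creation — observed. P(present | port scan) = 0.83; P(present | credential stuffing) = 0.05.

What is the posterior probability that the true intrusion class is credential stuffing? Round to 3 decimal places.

0.084

For each hypothesis, the unnormalized posterior weight is prior × likelihood:
  port scan: 0.398 × 0.83 = 0.33034
  credential stuffing: 0.602 × 0.05 = 0.0301
The unnormalized weights sum to 0.36044.
P(credential stuffing | evidence) = 0.0301 / 0.36044 ≈ 0.084.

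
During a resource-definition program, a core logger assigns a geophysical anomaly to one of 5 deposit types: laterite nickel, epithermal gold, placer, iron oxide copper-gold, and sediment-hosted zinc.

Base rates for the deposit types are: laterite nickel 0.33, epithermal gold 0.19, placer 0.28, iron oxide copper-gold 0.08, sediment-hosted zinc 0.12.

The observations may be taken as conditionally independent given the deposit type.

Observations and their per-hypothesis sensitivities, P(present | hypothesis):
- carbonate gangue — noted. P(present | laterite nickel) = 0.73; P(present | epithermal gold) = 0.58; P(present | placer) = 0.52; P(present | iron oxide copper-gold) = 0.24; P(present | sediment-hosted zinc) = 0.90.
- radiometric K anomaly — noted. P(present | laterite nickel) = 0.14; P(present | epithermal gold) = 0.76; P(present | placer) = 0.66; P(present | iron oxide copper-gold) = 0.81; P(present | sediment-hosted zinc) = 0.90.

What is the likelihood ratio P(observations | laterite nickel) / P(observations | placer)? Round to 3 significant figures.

0.298

The Bayes factor is the ratio of the joint likelihoods of the evidence pattern under the two hypotheses.
  laterite nickel: 0.73 × 0.14 = 0.1022
  placer: 0.52 × 0.66 = 0.3432
Bayes factor = 0.1022 / 0.3432 ≈ 0.298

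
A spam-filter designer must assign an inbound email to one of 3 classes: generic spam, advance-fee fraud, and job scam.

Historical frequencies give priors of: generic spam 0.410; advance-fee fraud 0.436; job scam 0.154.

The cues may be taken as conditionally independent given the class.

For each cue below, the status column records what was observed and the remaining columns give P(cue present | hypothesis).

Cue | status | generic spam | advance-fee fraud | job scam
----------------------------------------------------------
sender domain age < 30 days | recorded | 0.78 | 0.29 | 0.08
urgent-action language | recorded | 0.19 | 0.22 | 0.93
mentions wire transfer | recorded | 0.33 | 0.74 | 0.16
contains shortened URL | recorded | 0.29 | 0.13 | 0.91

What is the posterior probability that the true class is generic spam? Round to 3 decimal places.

For each hypothesis, the unnormalized posterior weight is prior × product of the cue likelihoods:
  generic spam: 0.410 × 0.78 × 0.19 × 0.33 × 0.29 = 0.0058149
  advance-fee fraud: 0.436 × 0.29 × 0.22 × 0.74 × 0.13 = 0.002676
  job scam: 0.154 × 0.08 × 0.93 × 0.16 × 0.91 = 0.0016682
Marginal likelihood of the evidence = 0.010159.
P(generic spam | evidence) = 0.0058149 / 0.010159 ≈ 0.572.

0.572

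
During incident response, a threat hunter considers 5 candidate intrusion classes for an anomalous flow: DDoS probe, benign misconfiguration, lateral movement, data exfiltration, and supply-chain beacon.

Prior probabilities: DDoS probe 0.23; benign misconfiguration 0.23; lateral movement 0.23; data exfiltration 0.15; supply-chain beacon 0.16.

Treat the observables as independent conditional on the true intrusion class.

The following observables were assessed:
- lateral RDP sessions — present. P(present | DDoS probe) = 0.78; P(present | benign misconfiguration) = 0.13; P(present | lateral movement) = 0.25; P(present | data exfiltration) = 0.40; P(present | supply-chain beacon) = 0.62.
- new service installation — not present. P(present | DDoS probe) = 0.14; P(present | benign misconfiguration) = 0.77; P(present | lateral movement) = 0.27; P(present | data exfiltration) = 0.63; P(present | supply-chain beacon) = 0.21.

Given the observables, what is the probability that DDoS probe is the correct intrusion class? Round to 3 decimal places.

By Bayes' rule with conditional independence, the unnormalized weight for each hypothesis is prior × ∏ likelihoods (using 1 − P(present | H) for each absent observable):
  DDoS probe: 0.23 × 0.78 × (1 − 0.14) = 0.15428
  benign misconfiguration: 0.23 × 0.13 × (1 − 0.77) = 0.006877
  lateral movement: 0.23 × 0.25 × (1 − 0.27) = 0.041975
  data exfiltration: 0.15 × 0.40 × (1 − 0.63) = 0.0222
  supply-chain beacon: 0.16 × 0.62 × (1 − 0.21) = 0.078368
Marginal likelihood of the evidence = 0.3037.
P(DDoS probe | evidence) = 0.15428 / 0.3037 ≈ 0.508.

0.508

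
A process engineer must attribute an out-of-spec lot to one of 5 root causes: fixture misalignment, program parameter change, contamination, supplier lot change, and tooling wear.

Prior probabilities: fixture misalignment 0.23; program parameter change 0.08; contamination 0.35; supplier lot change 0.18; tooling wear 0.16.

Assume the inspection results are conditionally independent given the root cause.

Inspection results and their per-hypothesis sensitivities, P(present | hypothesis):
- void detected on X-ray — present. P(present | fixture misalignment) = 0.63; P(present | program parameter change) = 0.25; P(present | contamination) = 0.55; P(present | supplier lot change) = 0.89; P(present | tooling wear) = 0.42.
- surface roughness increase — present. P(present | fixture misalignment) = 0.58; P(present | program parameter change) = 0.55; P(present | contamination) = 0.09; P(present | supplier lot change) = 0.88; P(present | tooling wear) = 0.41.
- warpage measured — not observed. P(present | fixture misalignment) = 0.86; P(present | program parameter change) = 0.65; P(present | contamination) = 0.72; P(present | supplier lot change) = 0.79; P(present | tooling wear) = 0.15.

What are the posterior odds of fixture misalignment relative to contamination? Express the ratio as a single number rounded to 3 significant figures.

Unnormalized posterior weight (prior times the inspection result likelihoods) for each of the two hypotheses (using 1 − P(present | H) for each absent inspection result):
  fixture misalignment: 0.23 × 0.63 × 0.58 × (1 − 0.86) = 0.011766
  contamination: 0.35 × 0.55 × 0.09 × (1 − 0.72) = 0.004851
Odds(fixture misalignment : contamination) = 0.011766 / 0.004851 ≈ 2.43.

2.43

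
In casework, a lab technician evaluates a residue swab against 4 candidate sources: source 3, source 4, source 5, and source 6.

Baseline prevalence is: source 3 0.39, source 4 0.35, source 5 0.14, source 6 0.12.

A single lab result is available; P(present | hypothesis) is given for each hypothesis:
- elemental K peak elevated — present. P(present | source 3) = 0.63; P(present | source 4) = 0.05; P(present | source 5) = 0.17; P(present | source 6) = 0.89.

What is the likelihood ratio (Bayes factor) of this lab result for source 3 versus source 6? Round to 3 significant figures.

Likelihood of this lab result under each hypothesis:
  source 3: 0.63
  source 6: 0.89
Bayes factor = 0.63 / 0.89 ≈ 0.708

0.708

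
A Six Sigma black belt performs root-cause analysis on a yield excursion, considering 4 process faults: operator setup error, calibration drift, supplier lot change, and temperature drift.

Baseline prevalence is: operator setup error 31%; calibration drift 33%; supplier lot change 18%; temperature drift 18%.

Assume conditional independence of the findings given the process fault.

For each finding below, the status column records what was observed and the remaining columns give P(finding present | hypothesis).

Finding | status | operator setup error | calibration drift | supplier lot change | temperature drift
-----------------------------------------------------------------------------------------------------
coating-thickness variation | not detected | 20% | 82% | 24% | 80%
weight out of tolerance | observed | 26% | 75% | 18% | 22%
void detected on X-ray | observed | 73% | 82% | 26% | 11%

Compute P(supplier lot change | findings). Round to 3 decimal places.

0.070

For each hypothesis, the unnormalized posterior weight is prior × product of the finding likelihoods (using 1 − P(present | H) for each absent finding):
  operator setup error: 0.31 × (1 − 0.20) × 0.26 × 0.73 = 0.04707
  calibration drift: 0.33 × (1 − 0.82) × 0.75 × 0.82 = 0.036531
  supplier lot change: 0.18 × (1 − 0.24) × 0.18 × 0.26 = 0.0064022
  temperature drift: 0.18 × (1 − 0.80) × 0.22 × 0.11 = 0.0008712
The unnormalized weights sum to 0.090875.
P(supplier lot change | evidence) = 0.0064022 / 0.090875 ≈ 0.070.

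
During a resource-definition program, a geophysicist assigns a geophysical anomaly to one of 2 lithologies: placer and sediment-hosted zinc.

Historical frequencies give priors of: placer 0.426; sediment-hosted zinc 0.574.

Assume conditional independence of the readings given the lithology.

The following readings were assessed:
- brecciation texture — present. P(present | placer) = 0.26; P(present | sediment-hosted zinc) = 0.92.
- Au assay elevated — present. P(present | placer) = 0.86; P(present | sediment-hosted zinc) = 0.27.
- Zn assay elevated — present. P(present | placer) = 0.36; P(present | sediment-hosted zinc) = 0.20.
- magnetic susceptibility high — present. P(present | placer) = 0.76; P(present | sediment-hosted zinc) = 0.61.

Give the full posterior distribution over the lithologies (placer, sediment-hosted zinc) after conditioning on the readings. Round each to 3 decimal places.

Multiply each prior by the joint likelihood of the reading pattern:
  placer: 0.426 × 0.26 × 0.86 × 0.36 × 0.76 = 0.026061
  sediment-hosted zinc: 0.574 × 0.92 × 0.27 × 0.20 × 0.61 = 0.017395
The unnormalized weights sum to 0.043456.
P(placer | evidence) = 0.026061 / 0.043456 ≈ 0.600
P(sediment-hosted zinc | evidence) = 0.017395 / 0.043456 ≈ 0.400

0.600, 0.400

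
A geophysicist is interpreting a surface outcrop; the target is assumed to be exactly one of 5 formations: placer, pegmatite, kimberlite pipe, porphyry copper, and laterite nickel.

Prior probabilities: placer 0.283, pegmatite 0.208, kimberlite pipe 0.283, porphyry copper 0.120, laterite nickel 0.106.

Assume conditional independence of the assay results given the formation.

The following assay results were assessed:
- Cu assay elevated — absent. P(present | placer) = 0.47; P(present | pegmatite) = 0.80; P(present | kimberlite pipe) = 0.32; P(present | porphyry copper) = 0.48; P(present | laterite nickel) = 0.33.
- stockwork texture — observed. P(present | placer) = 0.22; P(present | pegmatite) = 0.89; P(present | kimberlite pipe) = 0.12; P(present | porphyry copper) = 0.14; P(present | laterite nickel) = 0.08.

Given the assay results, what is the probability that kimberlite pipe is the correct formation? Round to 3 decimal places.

By Bayes' rule with conditional independence, the unnormalized weight for each hypothesis is prior × ∏ likelihoods (using 1 − P(present | H) for each absent assay result):
  placer: 0.283 × (1 − 0.47) × 0.22 = 0.032998
  pegmatite: 0.208 × (1 − 0.80) × 0.89 = 0.037024
  kimberlite pipe: 0.283 × (1 − 0.32) × 0.12 = 0.023093
  porphyry copper: 0.120 × (1 − 0.48) × 0.14 = 0.008736
  laterite nickel: 0.106 × (1 − 0.33) × 0.08 = 0.0056816
The unnormalized weights sum to 0.10753.
P(kimberlite pipe | evidence) = 0.023093 / 0.10753 ≈ 0.215.

0.215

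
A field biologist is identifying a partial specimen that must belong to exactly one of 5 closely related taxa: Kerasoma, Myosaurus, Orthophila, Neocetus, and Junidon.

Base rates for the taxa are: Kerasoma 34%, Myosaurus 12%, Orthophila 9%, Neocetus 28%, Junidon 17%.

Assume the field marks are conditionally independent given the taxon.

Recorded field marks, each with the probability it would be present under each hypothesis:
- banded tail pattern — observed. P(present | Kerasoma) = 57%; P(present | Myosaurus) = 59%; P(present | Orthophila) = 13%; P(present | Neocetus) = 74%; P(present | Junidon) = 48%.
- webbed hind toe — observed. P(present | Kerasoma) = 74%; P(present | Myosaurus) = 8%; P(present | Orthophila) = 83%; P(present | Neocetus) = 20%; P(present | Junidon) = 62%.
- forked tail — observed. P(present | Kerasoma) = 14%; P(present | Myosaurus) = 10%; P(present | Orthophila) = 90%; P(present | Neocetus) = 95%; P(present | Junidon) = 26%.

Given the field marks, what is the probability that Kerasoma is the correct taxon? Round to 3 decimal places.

For each hypothesis, the unnormalized posterior weight is prior × product of the field mark likelihoods:
  Kerasoma: 0.34 × 0.57 × 0.74 × 0.14 = 0.020078
  Myosaurus: 0.12 × 0.59 × 0.08 × 0.10 = 0.0005664
  Orthophila: 0.09 × 0.13 × 0.83 × 0.90 = 0.0087399
  Neocetus: 0.28 × 0.74 × 0.20 × 0.95 = 0.039368
  Junidon: 0.17 × 0.48 × 0.62 × 0.26 = 0.013154
Marginal likelihood of the evidence = 0.081906.
P(Kerasoma | evidence) = 0.020078 / 0.081906 ≈ 0.245.

0.245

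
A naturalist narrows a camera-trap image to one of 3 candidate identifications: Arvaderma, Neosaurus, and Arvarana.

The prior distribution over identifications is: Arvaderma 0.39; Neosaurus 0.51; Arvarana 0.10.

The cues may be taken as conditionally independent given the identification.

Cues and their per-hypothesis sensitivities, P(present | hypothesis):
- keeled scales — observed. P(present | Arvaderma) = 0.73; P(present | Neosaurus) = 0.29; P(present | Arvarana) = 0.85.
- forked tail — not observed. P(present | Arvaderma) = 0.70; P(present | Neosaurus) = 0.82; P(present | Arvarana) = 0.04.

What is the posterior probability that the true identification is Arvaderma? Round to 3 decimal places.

By Bayes' rule with conditional independence, the unnormalized weight for each hypothesis is prior × ∏ likelihoods (using 1 − P(present | H) for each absent cue):
  Arvaderma: 0.39 × 0.73 × (1 − 0.70) = 0.08541
  Neosaurus: 0.51 × 0.29 × (1 − 0.82) = 0.026622
  Arvarana: 0.10 × 0.85 × (1 − 0.04) = 0.0816
Normalizing constant Z = 0.08541 + 0.026622 + 0.0816 = 0.19363.
P(Arvaderma | evidence) = 0.08541 / 0.19363 ≈ 0.441.

0.441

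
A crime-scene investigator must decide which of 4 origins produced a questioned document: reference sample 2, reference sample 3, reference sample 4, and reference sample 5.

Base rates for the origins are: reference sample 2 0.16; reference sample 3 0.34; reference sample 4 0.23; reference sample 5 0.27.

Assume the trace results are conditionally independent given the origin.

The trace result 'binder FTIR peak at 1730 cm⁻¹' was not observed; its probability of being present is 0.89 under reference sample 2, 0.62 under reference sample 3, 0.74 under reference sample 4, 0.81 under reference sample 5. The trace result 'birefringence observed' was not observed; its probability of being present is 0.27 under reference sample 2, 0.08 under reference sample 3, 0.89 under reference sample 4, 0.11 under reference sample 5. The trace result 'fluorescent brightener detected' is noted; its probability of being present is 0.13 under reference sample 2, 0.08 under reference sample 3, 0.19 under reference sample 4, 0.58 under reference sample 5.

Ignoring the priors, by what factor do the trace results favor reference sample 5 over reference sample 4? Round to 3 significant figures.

The Bayes factor is the ratio of the joint likelihoods of the trace result pattern under the two hypotheses (using 1 − P(present | H) for each absent trace result).
  reference sample 5: (1 − 0.81) × (1 − 0.11) × 0.58 = 0.098078
  reference sample 4: (1 − 0.74) × (1 − 0.89) × 0.19 = 0.005434
Bayes factor = 0.098078 / 0.005434 ≈ 18.0

18.0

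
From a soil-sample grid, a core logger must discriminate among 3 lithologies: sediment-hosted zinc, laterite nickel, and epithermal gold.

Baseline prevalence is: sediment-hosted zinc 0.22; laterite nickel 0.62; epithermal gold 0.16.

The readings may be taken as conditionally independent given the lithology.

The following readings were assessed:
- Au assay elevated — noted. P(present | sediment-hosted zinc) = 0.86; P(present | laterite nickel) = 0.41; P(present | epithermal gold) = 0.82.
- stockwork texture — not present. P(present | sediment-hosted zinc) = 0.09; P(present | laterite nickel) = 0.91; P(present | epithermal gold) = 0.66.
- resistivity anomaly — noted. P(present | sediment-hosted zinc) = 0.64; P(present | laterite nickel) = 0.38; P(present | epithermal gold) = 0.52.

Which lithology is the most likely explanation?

By Bayes' rule with conditional independence, the unnormalized weight for each hypothesis is prior × ∏ likelihoods (using 1 − P(present | H) for each absent reading):
  sediment-hosted zinc: 0.22 × 0.86 × (1 − 0.09) × 0.64 = 0.11019
  laterite nickel: 0.62 × 0.41 × (1 − 0.91) × 0.38 = 0.0086936
  epithermal gold: 0.16 × 0.82 × (1 − 0.66) × 0.52 = 0.023196
Marginal likelihood of the evidence = 0.14208.
P(sediment-hosted zinc | evidence) ≈ 0.11019 / 0.14208 ≈ 0.776
P(laterite nickel | evidence) ≈ 0.0086936 / 0.14208 ≈ 0.061
P(epithermal gold | evidence) ≈ 0.023196 / 0.14208 ≈ 0.163
The largest is 0.776, so sediment-hosted zinc is most probable.

sediment-hosted zinc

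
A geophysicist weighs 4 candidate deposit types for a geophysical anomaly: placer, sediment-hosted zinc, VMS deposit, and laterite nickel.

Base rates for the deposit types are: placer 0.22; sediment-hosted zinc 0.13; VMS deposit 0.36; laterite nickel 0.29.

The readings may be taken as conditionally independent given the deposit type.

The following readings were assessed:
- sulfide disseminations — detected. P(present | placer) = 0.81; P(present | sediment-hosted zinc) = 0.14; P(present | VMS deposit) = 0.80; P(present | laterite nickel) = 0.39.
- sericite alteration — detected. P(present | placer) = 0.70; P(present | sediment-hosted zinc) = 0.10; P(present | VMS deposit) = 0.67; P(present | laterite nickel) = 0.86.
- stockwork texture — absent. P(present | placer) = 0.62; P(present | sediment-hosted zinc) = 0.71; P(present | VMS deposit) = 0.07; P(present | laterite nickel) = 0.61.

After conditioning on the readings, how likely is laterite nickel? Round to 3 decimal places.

For each hypothesis, the unnormalized posterior weight is prior × product of the reading likelihoods (using 1 − P(present | H) for each absent reading):
  placer: 0.22 × 0.81 × 0.70 × (1 − 0.62) = 0.047401
  sediment-hosted zinc: 0.13 × 0.14 × 0.10 × (1 − 0.71) = 0.0005278
  VMS deposit: 0.36 × 0.80 × 0.67 × (1 − 0.07) = 0.17945
  laterite nickel: 0.29 × 0.39 × 0.86 × (1 − 0.61) = 0.037934
Marginal likelihood of the evidence = 0.26532.
P(laterite nickel | evidence) = 0.037934 / 0.26532 ≈ 0.143.

0.143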